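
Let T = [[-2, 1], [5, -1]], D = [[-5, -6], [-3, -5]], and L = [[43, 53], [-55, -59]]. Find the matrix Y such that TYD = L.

Left-multiply by T⁻¹ and right-multiply by D⁻¹: Y = T⁻¹LD⁻¹.
det T = -3, so T⁻¹ = [[1/3, 1/3], [5/3, 2/3]].
det D = 7, so D⁻¹ = [[-5/7, 6/7], [3/7, -5/7]].
T⁻¹L = [[-4, -2], [35, 49]].
Y = (T⁻¹L)D⁻¹ = [[2, -2], [-4, -5]].

Y = [[2, -2], [-4, -5]]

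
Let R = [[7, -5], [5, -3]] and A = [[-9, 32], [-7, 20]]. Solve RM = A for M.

M = [[-2, 1], [-1, -5]]

Since R multiplies M on the left, M = R⁻¹A.
det R = 4, so R⁻¹ = [[-3/4, 5/4], [-5/4, 7/4]].
M = R⁻¹A = [[-3/4, 5/4], [-5/4, 7/4]] · [[-9, 32], [-7, 20]] = [[-2, 1], [-1, -5]].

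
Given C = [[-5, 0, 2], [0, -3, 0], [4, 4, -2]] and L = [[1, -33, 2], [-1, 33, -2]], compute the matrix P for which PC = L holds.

Right-multiplying both sides by C⁻¹ gives P = LC⁻¹.
C has determinant -6; C⁻¹ = [[-1, -4/3, -1], [0, -1/3, 0], [-2, -10/3, -5/2]].
P = LC⁻¹ = [[1, -33, 2], [-1, 33, -2]] · [[-1, -4/3, -1], [0, -1/3, 0], [-2, -10/3, -5/2]] = [[-5, 3, -6], [5, -3, 6]].

P = [[-5, 3, -6], [5, -3, 6]]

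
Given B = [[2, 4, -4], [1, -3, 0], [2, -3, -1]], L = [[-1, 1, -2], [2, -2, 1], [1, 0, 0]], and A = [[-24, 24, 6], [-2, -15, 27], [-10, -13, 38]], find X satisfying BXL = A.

X = [[-4, -5, -2], [3, -2, 5], [4, 0, 4]]

Isolating X: multiply by B⁻¹ from the left and L⁻¹ from the right, so X = B⁻¹AL⁻¹.
det B = -2, so B⁻¹ = [[-3/2, -8, 6], [-1/2, -3, 2], [-3/2, -7, 5]].
det L = -3, so L⁻¹ = [[0, 0, 1], [-1/3, -2/3, 1], [-2/3, -1/3, 0]].
B⁻¹A = [[-8, 6, 3], [-2, 7, -8], [0, 4, -8]].
X = (B⁻¹A)L⁻¹ = [[-4, -5, -2], [3, -2, 5], [4, 0, 4]].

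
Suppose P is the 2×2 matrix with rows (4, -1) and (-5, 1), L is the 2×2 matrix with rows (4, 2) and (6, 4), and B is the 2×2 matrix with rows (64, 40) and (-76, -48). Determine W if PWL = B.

Isolating W: multiply by P⁻¹ from the left and L⁻¹ from the right, so W = P⁻¹BL⁻¹.
det P = -1; the adjugate gives P⁻¹ = [[-1, -1], [-5, -4]].
L has determinant 4; L⁻¹ = [[1, -1/2], [-3/2, 1]].
P⁻¹B = [[12, 8], [-16, -8]].
W = (P⁻¹B)L⁻¹ = [[0, 2], [-4, 0]].

W = [[0, 2], [-4, 0]]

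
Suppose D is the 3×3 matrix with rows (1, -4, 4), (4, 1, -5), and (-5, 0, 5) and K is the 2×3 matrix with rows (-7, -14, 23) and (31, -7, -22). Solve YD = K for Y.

Y = [[2, -6, -3], [2, 1, -5]]

D is on the right of Y, so right-multiply by D⁻¹: Y = KD⁻¹.
det D = 5, so D⁻¹ = [[1, 4, 16/5], [1, 5, 21/5], [1, 4, 17/5]].
Y = KD⁻¹ = [[-7, -14, 23], [31, -7, -22]] · [[1, 4, 16/5], [1, 5, 21/5], [1, 4, 17/5]] = [[2, -6, -3], [2, 1, -5]].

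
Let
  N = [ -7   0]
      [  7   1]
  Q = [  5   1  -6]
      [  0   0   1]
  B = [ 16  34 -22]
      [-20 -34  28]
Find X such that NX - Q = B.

X = [[-3, -5, 4], [1, 1, 1]]

NX = B + Q = [[21, 35, -28], [-20, -34, 29]].
Left-multiplying both sides by N⁻¹ gives X = N⁻¹(B + Q).
det N = -7, so N⁻¹ = [[-1/7, 0], [1, 1]].
X = N⁻¹(B + Q) = [[-3, -5, 4], [1, 1, 1]].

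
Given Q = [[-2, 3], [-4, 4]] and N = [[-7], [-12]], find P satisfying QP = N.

Since Q multiplies P on the left, P = Q⁻¹N.
det Q = 4; the adjugate gives Q⁻¹ = [[1, -3/4], [1, -1/2]].
P = Q⁻¹N = [[1, -3/4], [1, -1/2]] · [[-7], [-12]] = [[2], [-1]].

P = [[2], [-1]]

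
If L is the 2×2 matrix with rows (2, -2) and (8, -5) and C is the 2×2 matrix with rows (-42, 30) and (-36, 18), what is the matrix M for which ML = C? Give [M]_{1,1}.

-5

Right-multiplying both sides by L⁻¹ gives M = CL⁻¹.
det L = 6; the adjugate gives L⁻¹ = [[-5/6, 1/3], [-4/3, 1/3]].
M = CL⁻¹ = [[-42, 30], [-36, 18]] · [[-5/6, 1/3], [-4/3, 1/3]] = [[-5, -4], [6, -6]].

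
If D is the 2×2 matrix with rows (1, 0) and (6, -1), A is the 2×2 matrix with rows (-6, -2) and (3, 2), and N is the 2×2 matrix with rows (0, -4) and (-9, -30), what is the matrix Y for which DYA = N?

Y = D⁻¹NA⁻¹ (apply D⁻¹ on the left and A⁻¹ on the right).
D has determinant -1; D⁻¹ = [[1, 0], [6, -1]].
A has determinant -6; A⁻¹ = [[-1/3, -1/3], [1/2, 1]].
D⁻¹N = [[0, -4], [9, 6]].
Y = (D⁻¹N)A⁻¹ = [[-2, -4], [0, 3]].

Y = [[-2, -4], [0, 3]]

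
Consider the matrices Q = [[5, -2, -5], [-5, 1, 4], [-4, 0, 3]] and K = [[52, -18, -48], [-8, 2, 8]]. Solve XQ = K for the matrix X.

X = [[6, -6, 2], [-2, -2, 2]]

Right-multiplying both sides by Q⁻¹ gives X = KQ⁻¹.
det Q = -3, so Q⁻¹ = [[-1, -2, 1], [1/3, 5/3, -5/3], [-4/3, -8/3, 5/3]].
X = KQ⁻¹ = [[52, -18, -48], [-8, 2, 8]] · [[-1, -2, 1], [1/3, 5/3, -5/3], [-4/3, -8/3, 5/3]] = [[6, -6, 2], [-2, -2, 2]].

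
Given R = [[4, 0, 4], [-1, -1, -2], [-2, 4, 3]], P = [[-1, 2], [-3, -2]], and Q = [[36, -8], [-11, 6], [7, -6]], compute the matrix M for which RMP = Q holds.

Left-multiply by R⁻¹ and right-multiply by P⁻¹: M = R⁻¹QP⁻¹.
det R = -4, so R⁻¹ = [[-5/4, -4, -1], [-7/4, -5, -1], [3/2, 4, 1]].
det P = 8, so P⁻¹ = [[-1/4, -1/4], [3/8, -1/8]].
R⁻¹Q = [[-8, -8], [-15, -10], [17, 6]].
M = (R⁻¹Q)P⁻¹ = [[-1, 3], [0, 5], [-2, -5]].

M = [[-1, 3], [0, 5], [-2, -5]]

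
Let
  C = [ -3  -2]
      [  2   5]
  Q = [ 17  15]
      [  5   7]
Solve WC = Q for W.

Since C sits to the right of W, W = QC⁻¹.
det C = -11; the adjugate gives C⁻¹ = [[-5/11, -2/11], [2/11, 3/11]].
W = QC⁻¹ = [[17, 15], [5, 7]] · [[-5/11, -2/11], [2/11, 3/11]] = [[-5, 1], [-1, 1]].

W = [[-5, 1], [-1, 1]]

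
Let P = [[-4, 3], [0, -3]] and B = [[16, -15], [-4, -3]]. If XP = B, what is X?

X = [[-4, 1], [1, 2]]

Right-multiplying both sides by P⁻¹ gives X = BP⁻¹.
det P = 12, so P⁻¹ = [[-1/4, -1/4], [0, -1/3]].
X = BP⁻¹ = [[16, -15], [-4, -3]] · [[-1/4, -1/4], [0, -1/3]] = [[-4, 1], [1, 2]].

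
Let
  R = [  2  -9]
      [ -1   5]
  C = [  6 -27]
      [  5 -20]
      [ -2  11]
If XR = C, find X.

R is on the right of X, so right-multiply by R⁻¹: X = CR⁻¹.
det R = 1; the adjugate gives R⁻¹ = [[5, 9], [1, 2]].
X = CR⁻¹ = [[6, -27], [5, -20], [-2, 11]] · [[5, 9], [1, 2]] = [[3, 0], [5, 5], [1, 4]].

X = [[3, 0], [5, 5], [1, 4]]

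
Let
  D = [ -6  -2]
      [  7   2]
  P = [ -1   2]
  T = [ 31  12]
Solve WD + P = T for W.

W = [[-3, 2]]

WD = T − P = [[32, 10]].
Since D sits to the right of W, W = (T − P)D⁻¹.
det D = 2; the adjugate gives D⁻¹ = [[1, 1], [-7/2, -3]].
W = (T − P)D⁻¹ = [[-3, 2]].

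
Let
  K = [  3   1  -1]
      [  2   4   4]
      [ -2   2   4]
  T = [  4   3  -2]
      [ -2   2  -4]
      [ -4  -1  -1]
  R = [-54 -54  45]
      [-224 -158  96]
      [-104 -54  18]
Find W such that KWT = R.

Left-multiply by K⁻¹ and right-multiply by T⁻¹: W = K⁻¹RT⁻¹.
K has determinant -4; K⁻¹ = [[-2, 3/2, -2], [4, -5/2, 7/2], [-3, 2, -5/2]].
det T = -2; the adjugate gives T⁻¹ = [[3, -5/2, 4], [-7, 6, -10], [-5, 4, -7]].
K⁻¹R = [[-20, -21, 18], [-20, -10, 3], [-26, -19, 12]].
W = (K⁻¹R)T⁻¹ = [[-3, -4, 4], [-5, 2, -1], [-5, -1, 2]].

W = [[-3, -4, 4], [-5, 2, -1], [-5, -1, 2]]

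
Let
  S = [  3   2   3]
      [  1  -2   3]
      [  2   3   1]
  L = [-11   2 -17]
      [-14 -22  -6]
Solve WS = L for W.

Right-multiplying both sides by S⁻¹ gives W = LS⁻¹.
det S = -2; the adjugate gives S⁻¹ = [[11/2, -7/2, -6], [-5/2, 3/2, 3], [-7/2, 5/2, 4]].
W = LS⁻¹ = [[-11, 2, -17], [-14, -22, -6]] · [[11/2, -7/2, -6], [-5/2, 3/2, 3], [-7/2, 5/2, 4]] = [[-6, -1, 4], [-1, 1, -6]].

W = [[-6, -1, 4], [-1, 1, -6]]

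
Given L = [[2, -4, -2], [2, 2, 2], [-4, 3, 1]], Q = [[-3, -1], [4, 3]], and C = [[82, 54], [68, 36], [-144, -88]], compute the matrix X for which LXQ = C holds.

X = L⁻¹CQ⁻¹ (apply L⁻¹ on the left and Q⁻¹ on the right).
L has determinant 4; L⁻¹ = [[-1, -1/2, -1], [-5/2, -3/2, -2], [7/2, 5/2, 3]].
Q has determinant -5; Q⁻¹ = [[-3/5, -1/5], [4/5, 3/5]].
L⁻¹C = [[28, 16], [-19, -13], [25, 15]].
X = (L⁻¹C)Q⁻¹ = [[-4, 4], [1, -4], [-3, 4]].

X = [[-4, 4], [1, -4], [-3, 4]]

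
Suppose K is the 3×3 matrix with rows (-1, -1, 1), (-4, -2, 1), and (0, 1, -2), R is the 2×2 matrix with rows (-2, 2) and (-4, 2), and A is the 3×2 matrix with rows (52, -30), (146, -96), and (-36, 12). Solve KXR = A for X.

X = [[5, 4], [4, 2], [5, -5]]

X = K⁻¹AR⁻¹ (apply K⁻¹ on the left and R⁻¹ on the right).
K has determinant 1; K⁻¹ = [[3, -1, 1], [-8, 2, -3], [-4, 1, -2]].
R has determinant 4; R⁻¹ = [[1/2, -1/2], [1, -1/2]].
K⁻¹A = [[-26, 18], [-16, 12], [10, 0]].
X = (K⁻¹A)R⁻¹ = [[5, 4], [4, 2], [5, -5]].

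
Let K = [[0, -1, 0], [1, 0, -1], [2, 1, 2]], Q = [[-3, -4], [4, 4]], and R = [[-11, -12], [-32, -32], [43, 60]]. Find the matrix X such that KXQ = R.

X = [[-4, -5], [-1, 2], [-4, 3]]

Isolating X: multiply by K⁻¹ from the left and Q⁻¹ from the right, so X = K⁻¹RQ⁻¹.
det K = 4; the adjugate gives K⁻¹ = [[1/4, 1/2, 1/4], [-1, 0, 0], [1/4, -1/2, 1/4]].
det Q = 4, so Q⁻¹ = [[1, 1], [-1, -3/4]].
K⁻¹R = [[-8, -4], [11, 12], [24, 28]].
X = (K⁻¹R)Q⁻¹ = [[-4, -5], [-1, 2], [-4, 3]].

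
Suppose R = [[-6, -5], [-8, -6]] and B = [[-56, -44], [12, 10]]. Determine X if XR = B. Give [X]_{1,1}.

R is on the right of X, so right-multiply by R⁻¹: X = BR⁻¹.
R has determinant -4; R⁻¹ = [[3/2, -5/4], [-2, 3/2]].
X = BR⁻¹ = [[-56, -44], [12, 10]] · [[3/2, -5/4], [-2, 3/2]] = [[4, 4], [-2, 0]].

4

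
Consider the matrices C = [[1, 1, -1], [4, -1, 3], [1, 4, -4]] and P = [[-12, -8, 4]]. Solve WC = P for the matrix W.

W = [[-2, -2, -2]]

C is on the right of W, so right-multiply by C⁻¹: W = PC⁻¹.
det C = -6; the adjugate gives C⁻¹ = [[4/3, 0, -1/3], [-19/6, 1/2, 7/6], [-17/6, 1/2, 5/6]].
W = PC⁻¹ = [[-12, -8, 4]] · [[4/3, 0, -1/3], [-19/6, 1/2, 7/6], [-17/6, 1/2, 5/6]] = [[-2, -2, -2]].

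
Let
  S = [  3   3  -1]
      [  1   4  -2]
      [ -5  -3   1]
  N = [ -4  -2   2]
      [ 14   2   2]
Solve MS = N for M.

M = [[6, -2, 4], [6, -4, 0]]

Right-multiplying both sides by S⁻¹ gives M = NS⁻¹.
S has determinant 4; S⁻¹ = [[-1/2, 0, -1/2], [9/4, -1/2, 5/4], [17/4, -3/2, 9/4]].
M = NS⁻¹ = [[-4, -2, 2], [14, 2, 2]] · [[-1/2, 0, -1/2], [9/4, -1/2, 5/4], [17/4, -3/2, 9/4]] = [[6, -2, 4], [6, -4, 0]].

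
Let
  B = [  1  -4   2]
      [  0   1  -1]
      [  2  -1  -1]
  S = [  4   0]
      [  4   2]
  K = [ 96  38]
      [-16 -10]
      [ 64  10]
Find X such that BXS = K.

Left-multiply by B⁻¹ and right-multiply by S⁻¹: X = B⁻¹KS⁻¹.
det B = 2; the adjugate gives B⁻¹ = [[-1, -3, 1], [-1, -5/2, 1/2], [-1, -7/2, 1/2]].
det S = 8; the adjugate gives S⁻¹ = [[1/4, 0], [-1/2, 1/2]].
B⁻¹K = [[16, 2], [-24, -8], [-8, 2]].
X = (B⁻¹K)S⁻¹ = [[3, 1], [-2, -4], [-3, 1]].

X = [[3, 1], [-2, -4], [-3, 1]]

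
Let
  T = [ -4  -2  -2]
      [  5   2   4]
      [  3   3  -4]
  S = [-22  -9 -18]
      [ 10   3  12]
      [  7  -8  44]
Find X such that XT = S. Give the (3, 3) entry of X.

-6

T is on the right of X, so right-multiply by T⁻¹: X = ST⁻¹.
det T = -2; the adjugate gives T⁻¹ = [[10, 7, 2], [-16, -11, -3], [-9/2, -3, -1]].
X = ST⁻¹ = [[-22, -9, -18], [10, 3, 12], [7, -8, 44]] · [[10, 7, 2], [-16, -11, -3], [-9/2, -3, -1]] = [[5, -1, 1], [-2, 1, -1], [0, 5, -6]].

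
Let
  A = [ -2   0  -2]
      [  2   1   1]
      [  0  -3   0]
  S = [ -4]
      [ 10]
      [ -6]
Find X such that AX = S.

Since A multiplies X on the left, X = A⁻¹S.
det A = 6; the adjugate gives A⁻¹ = [[1/2, 1, 1/3], [0, 0, -1/3], [-1, -1, -1/3]].
X = A⁻¹S = [[1/2, 1, 1/3], [0, 0, -1/3], [-1, -1, -1/3]] · [[-4], [10], [-6]] = [[6], [2], [-4]].

X = [[6], [2], [-4]]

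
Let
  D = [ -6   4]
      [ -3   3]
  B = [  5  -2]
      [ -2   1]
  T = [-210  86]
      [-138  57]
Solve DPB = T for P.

P = D⁻¹TB⁻¹ (apply D⁻¹ on the left and B⁻¹ on the right).
D has determinant -6; D⁻¹ = [[-1/2, 2/3], [-1/2, 1]].
det B = 1; the adjugate gives B⁻¹ = [[1, 2], [2, 5]].
D⁻¹T = [[13, -5], [-33, 14]].
P = (D⁻¹T)B⁻¹ = [[3, 1], [-5, 4]].

P = [[3, 1], [-5, 4]]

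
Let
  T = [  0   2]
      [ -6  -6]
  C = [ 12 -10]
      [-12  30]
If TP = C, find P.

Left-multiplying both sides by T⁻¹ gives P = T⁻¹C.
T has determinant 12; T⁻¹ = [[-1/2, -1/6], [1/2, 0]].
P = T⁻¹C = [[-1/2, -1/6], [1/2, 0]] · [[12, -10], [-12, 30]] = [[-4, 0], [6, -5]].

P = [[-4, 0], [6, -5]]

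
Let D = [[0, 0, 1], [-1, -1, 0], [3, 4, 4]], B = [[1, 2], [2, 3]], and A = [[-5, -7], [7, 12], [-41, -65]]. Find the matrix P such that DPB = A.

P = [[-1, -3], [-2, 1], [1, -3]]

Isolating P: multiply by D⁻¹ from the left and B⁻¹ from the right, so P = D⁻¹AB⁻¹.
D has determinant -1; D⁻¹ = [[4, -4, -1], [-4, 3, 1], [1, 0, 0]].
det B = -1, so B⁻¹ = [[-3, 2], [2, -1]].
D⁻¹A = [[-7, -11], [0, -1], [-5, -7]].
P = (D⁻¹A)B⁻¹ = [[-1, -3], [-2, 1], [1, -3]].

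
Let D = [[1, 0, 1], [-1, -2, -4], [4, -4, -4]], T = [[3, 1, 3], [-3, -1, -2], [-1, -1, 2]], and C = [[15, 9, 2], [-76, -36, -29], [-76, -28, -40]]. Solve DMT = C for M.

Isolating M: multiply by D⁻¹ from the left and T⁻¹ from the right, so M = D⁻¹CT⁻¹.
det D = 4, so D⁻¹ = [[-2, -1, 1/2], [-5, -2, 3/4], [3, 1, -1/2]].
det T = 2; the adjugate gives T⁻¹ = [[-2, -5/2, 1/2], [4, 9/2, -3/2], [1, 1, 0]].
D⁻¹C = [[8, 4, 5], [20, 6, 18], [7, 5, -3]].
M = (D⁻¹C)T⁻¹ = [[5, 3, -2], [2, -5, 1], [3, 2, -4]].

M = [[5, 3, -2], [2, -5, 1], [3, 2, -4]]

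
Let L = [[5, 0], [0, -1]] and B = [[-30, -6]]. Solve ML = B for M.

Right-multiplying both sides by L⁻¹ gives M = BL⁻¹.
det L = -5; the adjugate gives L⁻¹ = [[1/5, 0], [0, -1]].
M = BL⁻¹ = [[-30, -6]] · [[1/5, 0], [0, -1]] = [[-6, 6]].

M = [[-6, 6]]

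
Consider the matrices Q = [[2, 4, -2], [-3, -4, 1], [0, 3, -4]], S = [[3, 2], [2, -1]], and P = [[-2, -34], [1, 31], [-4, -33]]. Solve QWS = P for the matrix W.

W = [[0, 0], [-2, 3], [1, -1]]

W = Q⁻¹PS⁻¹ (apply Q⁻¹ on the left and S⁻¹ on the right).
Q has determinant -4; Q⁻¹ = [[-13/4, -5/2, 1], [3, 2, -1], [9/4, 3/2, -1]].
det S = -7; the adjugate gives S⁻¹ = [[1/7, 2/7], [2/7, -3/7]].
Q⁻¹P = [[0, 0], [0, -7], [1, 3]].
W = (Q⁻¹P)S⁻¹ = [[0, 0], [-2, 3], [1, -1]].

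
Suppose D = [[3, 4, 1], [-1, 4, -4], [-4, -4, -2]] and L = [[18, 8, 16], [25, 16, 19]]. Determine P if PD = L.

Right-multiplying both sides by D⁻¹ gives P = LD⁻¹.
det D = 4, so D⁻¹ = [[-6, 1, -5], [7/2, -1/2, 11/4], [5, -1, 4]].
P = LD⁻¹ = [[18, 8, 16], [25, 16, 19]] · [[-6, 1, -5], [7/2, -1/2, 11/4], [5, -1, 4]] = [[0, -2, -4], [1, -2, -5]].

P = [[0, -2, -4], [1, -2, -5]]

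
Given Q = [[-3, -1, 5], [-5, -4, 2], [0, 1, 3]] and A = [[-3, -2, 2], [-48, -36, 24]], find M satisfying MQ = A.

M = [[1, 0, -1], [6, 6, -6]]

Since Q sits to the right of M, M = AQ⁻¹.
det Q = 2, so Q⁻¹ = [[-7, 4, 9], [15/2, -9/2, -19/2], [-5/2, 3/2, 7/2]].
M = AQ⁻¹ = [[-3, -2, 2], [-48, -36, 24]] · [[-7, 4, 9], [15/2, -9/2, -19/2], [-5/2, 3/2, 7/2]] = [[1, 0, -1], [6, 6, -6]].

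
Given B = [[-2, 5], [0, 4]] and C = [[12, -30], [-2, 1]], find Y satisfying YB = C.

Right-multiplying both sides by B⁻¹ gives Y = CB⁻¹.
det B = -8; the adjugate gives B⁻¹ = [[-1/2, 5/8], [0, 1/4]].
Y = CB⁻¹ = [[12, -30], [-2, 1]] · [[-1/2, 5/8], [0, 1/4]] = [[-6, 0], [1, -1]].

Y = [[-6, 0], [1, -1]]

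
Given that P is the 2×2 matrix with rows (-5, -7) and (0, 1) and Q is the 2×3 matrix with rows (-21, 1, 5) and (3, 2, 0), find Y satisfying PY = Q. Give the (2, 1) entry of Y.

Since P multiplies Y on the left, Y = P⁻¹Q.
P has determinant -5; P⁻¹ = [[-1/5, -7/5], [0, 1]].
Y = P⁻¹Q = [[-1/5, -7/5], [0, 1]] · [[-21, 1, 5], [3, 2, 0]] = [[0, -3, -1], [3, 2, 0]].

3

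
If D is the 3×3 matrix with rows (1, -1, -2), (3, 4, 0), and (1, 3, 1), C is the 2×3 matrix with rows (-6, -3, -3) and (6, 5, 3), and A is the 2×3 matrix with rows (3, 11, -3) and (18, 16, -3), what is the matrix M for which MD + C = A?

M = [[2, 1, 4], [5, 1, 4]]

MD = A − C = [[9, 14, 0], [12, 11, -6]].
Since D sits to the right of M, M = (A − C)D⁻¹.
det D = -3; the adjugate gives D⁻¹ = [[-4/3, 5/3, -8/3], [1, -1, 2], [-5/3, 4/3, -7/3]].
M = (A − C)D⁻¹ = [[2, 1, 4], [5, 1, 4]].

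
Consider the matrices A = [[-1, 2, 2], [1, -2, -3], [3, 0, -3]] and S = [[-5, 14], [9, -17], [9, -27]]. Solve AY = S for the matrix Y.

A is on the left of Y, so left-multiply by A⁻¹: Y = A⁻¹S.
det A = -6; the adjugate gives A⁻¹ = [[-1, -1, 1/3], [1, 1/2, 1/6], [-1, -1, 0]].
Y = A⁻¹S = [[-1, -1, 1/3], [1, 1/2, 1/6], [-1, -1, 0]] · [[-5, 14], [9, -17], [9, -27]] = [[-1, -6], [1, 1], [-4, 3]].

Y = [[-1, -6], [1, 1], [-4, 3]]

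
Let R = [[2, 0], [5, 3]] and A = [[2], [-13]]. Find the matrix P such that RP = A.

P = [[1], [-6]]

R is on the left of P, so left-multiply by R⁻¹: P = R⁻¹A.
det R = 6, so R⁻¹ = [[1/2, 0], [-5/6, 1/3]].
P = R⁻¹A = [[1/2, 0], [-5/6, 1/3]] · [[2], [-13]] = [[1], [-6]].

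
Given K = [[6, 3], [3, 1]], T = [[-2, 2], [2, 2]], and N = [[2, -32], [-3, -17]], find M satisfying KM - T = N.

KM = N + T = [[0, -30], [-1, -15]].
Left-multiplying both sides by K⁻¹ gives M = K⁻¹(N + T).
det K = -3; the adjugate gives K⁻¹ = [[-1/3, 1], [1, -2]].
M = K⁻¹(N + T) = [[-1, -5], [2, 0]].

M = [[-1, -5], [2, 0]]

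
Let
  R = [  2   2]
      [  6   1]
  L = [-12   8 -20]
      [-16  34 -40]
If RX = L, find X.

Left-multiplying both sides by R⁻¹ gives X = R⁻¹L.
det R = -10, so R⁻¹ = [[-1/10, 1/5], [3/5, -1/5]].
X = R⁻¹L = [[-1/10, 1/5], [3/5, -1/5]] · [[-12, 8, -20], [-16, 34, -40]] = [[-2, 6, -6], [-4, -2, -4]].

X = [[-2, 6, -6], [-4, -2, -4]]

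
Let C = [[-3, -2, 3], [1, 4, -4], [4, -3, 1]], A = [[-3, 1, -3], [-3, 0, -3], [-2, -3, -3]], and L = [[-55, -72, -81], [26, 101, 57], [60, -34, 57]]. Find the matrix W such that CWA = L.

Left-multiply by C⁻¹ and right-multiply by A⁻¹: W = C⁻¹LA⁻¹.
C has determinant 1; C⁻¹ = [[-8, -7, -4], [-17, -15, -9], [-19, -17, -10]].
A has determinant -3; A⁻¹ = [[3, -4, 1], [1, -1, 0], [-3, 11/3, -1]].
C⁻¹L = [[18, 5, 21], [5, 15, 9], [3, -9, 0]].
W = (C⁻¹L)A⁻¹ = [[-4, 0, -3], [3, -2, -4], [0, -3, 3]].

W = [[-4, 0, -3], [3, -2, -4], [0, -3, 3]]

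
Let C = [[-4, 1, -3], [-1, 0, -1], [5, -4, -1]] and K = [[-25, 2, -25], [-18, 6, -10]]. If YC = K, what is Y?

Right-multiplying both sides by C⁻¹ gives Y = KC⁻¹.
det C = -2, so C⁻¹ = [[2, -13/2, 1/2], [3, -19/2, 1/2], [-2, 11/2, -1/2]].
Y = KC⁻¹ = [[-25, 2, -25], [-18, 6, -10]] · [[2, -13/2, 1/2], [3, -19/2, 1/2], [-2, 11/2, -1/2]] = [[6, 6, 1], [2, 5, -1]].

Y = [[6, 6, 1], [2, 5, -1]]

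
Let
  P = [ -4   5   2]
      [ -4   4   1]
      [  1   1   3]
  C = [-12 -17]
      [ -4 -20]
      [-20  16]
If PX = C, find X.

X = [[-4, 5], [-4, -1], [-4, 4]]

Since P multiplies X on the left, X = P⁻¹C.
P has determinant 5; P⁻¹ = [[11/5, -13/5, -3/5], [13/5, -14/5, -4/5], [-8/5, 9/5, 4/5]].
X = P⁻¹C = [[11/5, -13/5, -3/5], [13/5, -14/5, -4/5], [-8/5, 9/5, 4/5]] · [[-12, -17], [-4, -20], [-20, 16]] = [[-4, 5], [-4, -1], [-4, 4]].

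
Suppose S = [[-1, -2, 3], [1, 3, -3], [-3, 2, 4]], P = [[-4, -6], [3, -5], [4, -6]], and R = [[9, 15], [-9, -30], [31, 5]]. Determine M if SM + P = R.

M = [[-3, -1], [1, -4], [4, 4]]

SM = R − P = [[13, 21], [-12, -25], [27, 11]].
Since S multiplies M on the left, M = S⁻¹(R − P).
S has determinant 5; S⁻¹ = [[18/5, 14/5, -3/5], [1, 1, 0], [11/5, 8/5, -1/5]].
M = S⁻¹(R − P) = [[-3, -1], [1, -4], [4, 4]].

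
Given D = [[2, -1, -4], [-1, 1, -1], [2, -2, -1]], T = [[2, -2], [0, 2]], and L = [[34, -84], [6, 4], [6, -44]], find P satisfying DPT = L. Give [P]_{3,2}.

3

Left-multiply by D⁻¹ and right-multiply by T⁻¹: P = D⁻¹LT⁻¹.
det D = -3; the adjugate gives D⁻¹ = [[1, -7/3, -5/3], [1, -2, -2], [0, -2/3, -1/3]].
det T = 4, so T⁻¹ = [[1/2, 1/2], [0, 1/2]].
D⁻¹L = [[10, -20], [10, -4], [-6, 12]].
P = (D⁻¹L)T⁻¹ = [[5, -5], [5, 3], [-3, 3]].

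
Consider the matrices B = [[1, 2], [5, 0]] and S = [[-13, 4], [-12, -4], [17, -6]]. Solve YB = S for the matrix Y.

Y = [[2, -3], [-2, -2], [-3, 4]]

Since B sits to the right of Y, Y = SB⁻¹.
det B = -10, so B⁻¹ = [[0, 1/5], [1/2, -1/10]].
Y = SB⁻¹ = [[-13, 4], [-12, -4], [17, -6]] · [[0, 1/5], [1/2, -1/10]] = [[2, -3], [-2, -2], [-3, 4]].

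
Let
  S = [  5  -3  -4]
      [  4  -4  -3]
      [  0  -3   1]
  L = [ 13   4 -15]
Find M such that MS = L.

M = [[1, 2, -5]]

S is on the right of M, so right-multiply by S⁻¹: M = LS⁻¹.
S has determinant -5; S⁻¹ = [[13/5, -3, 7/5], [4/5, -1, 1/5], [12/5, -3, 8/5]].
M = LS⁻¹ = [[13, 4, -15]] · [[13/5, -3, 7/5], [4/5, -1, 1/5], [12/5, -3, 8/5]] = [[1, 2, -5]].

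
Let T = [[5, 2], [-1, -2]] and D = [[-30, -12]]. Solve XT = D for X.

Right-multiplying both sides by T⁻¹ gives X = DT⁻¹.
T has determinant -8; T⁻¹ = [[1/4, 1/4], [-1/8, -5/8]].
X = DT⁻¹ = [[-30, -12]] · [[1/4, 1/4], [-1/8, -5/8]] = [[-6, 0]].

X = [[-6, 0]]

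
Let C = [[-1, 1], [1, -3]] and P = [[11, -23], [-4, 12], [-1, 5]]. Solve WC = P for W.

C is on the right of W, so right-multiply by C⁻¹: W = PC⁻¹.
C has determinant 2; C⁻¹ = [[-3/2, -1/2], [-1/2, -1/2]].
W = PC⁻¹ = [[11, -23], [-4, 12], [-1, 5]] · [[-3/2, -1/2], [-1/2, -1/2]] = [[-5, 6], [0, -4], [-1, -2]].

W = [[-5, 6], [0, -4], [-1, -2]]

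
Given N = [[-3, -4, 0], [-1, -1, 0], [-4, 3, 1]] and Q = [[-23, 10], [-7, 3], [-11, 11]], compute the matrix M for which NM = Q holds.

M = [[5, -2], [2, -1], [3, 6]]

Since N multiplies M on the left, M = N⁻¹Q.
det N = -1; the adjugate gives N⁻¹ = [[1, -4, 0], [-1, 3, 0], [7, -25, 1]].
M = N⁻¹Q = [[1, -4, 0], [-1, 3, 0], [7, -25, 1]] · [[-23, 10], [-7, 3], [-11, 11]] = [[5, -2], [2, -1], [3, 6]].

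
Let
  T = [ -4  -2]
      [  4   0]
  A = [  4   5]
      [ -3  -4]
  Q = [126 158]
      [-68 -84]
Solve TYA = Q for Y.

Y = [[-5, -1], [-5, 3]]

Left-multiply by T⁻¹ and right-multiply by A⁻¹: Y = T⁻¹QA⁻¹.
T has determinant 8; T⁻¹ = [[0, 1/4], [-1/2, -1/2]].
det A = -1; the adjugate gives A⁻¹ = [[4, 5], [-3, -4]].
T⁻¹Q = [[-17, -21], [-29, -37]].
Y = (T⁻¹Q)A⁻¹ = [[-5, -1], [-5, 3]].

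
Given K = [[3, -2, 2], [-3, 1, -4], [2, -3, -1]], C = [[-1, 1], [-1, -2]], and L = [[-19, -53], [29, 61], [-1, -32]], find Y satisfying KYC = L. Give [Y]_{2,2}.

-4

Left-multiply by K⁻¹ and right-multiply by C⁻¹: Y = K⁻¹LC⁻¹.
det K = -3, so K⁻¹ = [[13/3, 8/3, -2], [11/3, 7/3, -2], [-7/3, -5/3, 1]].
det C = 3, so C⁻¹ = [[-2/3, -1/3], [1/3, -1/3]].
K⁻¹L = [[-3, -3], [0, 12], [-5, -10]].
Y = (K⁻¹L)C⁻¹ = [[1, 2], [4, -4], [0, 5]].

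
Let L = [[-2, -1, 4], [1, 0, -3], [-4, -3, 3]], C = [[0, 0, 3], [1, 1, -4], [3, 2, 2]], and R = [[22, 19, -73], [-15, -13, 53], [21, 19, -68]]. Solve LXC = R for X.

X = [[-2, -3, 1], [1, 1, -1], [-3, 2, 1]]

Left-multiply by L⁻¹ and right-multiply by C⁻¹: X = L⁻¹RC⁻¹.
det L = -3; the adjugate gives L⁻¹ = [[3, 3, -1], [-3, -10/3, 2/3], [1, 2/3, -1/3]].
C has determinant -3; C⁻¹ = [[-10/3, -2, 1], [14/3, 3, -1], [1/3, 0, 0]].
L⁻¹R = [[0, -1, 8], [-2, -1, -3], [5, 4, -15]].
X = (L⁻¹R)C⁻¹ = [[-2, -3, 1], [1, 1, -1], [-3, 2, 1]].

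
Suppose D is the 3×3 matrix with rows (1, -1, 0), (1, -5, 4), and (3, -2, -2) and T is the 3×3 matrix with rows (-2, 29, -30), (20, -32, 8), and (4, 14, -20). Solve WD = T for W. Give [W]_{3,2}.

Since D sits to the right of W, W = TD⁻¹.
D has determinant 4; D⁻¹ = [[9/2, -1/2, -1], [7/2, -1/2, -1], [13/4, -1/4, -1]].
W = TD⁻¹ = [[-2, 29, -30], [20, -32, 8], [4, 14, -20]] · [[9/2, -1/2, -1], [7/2, -1/2, -1], [13/4, -1/4, -1]] = [[-5, -6, 3], [4, 4, 4], [2, -4, 2]].

-4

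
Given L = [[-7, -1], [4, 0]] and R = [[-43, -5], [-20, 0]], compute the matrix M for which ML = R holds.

M = [[5, -2], [0, -5]]

Right-multiplying both sides by L⁻¹ gives M = RL⁻¹.
L has determinant 4; L⁻¹ = [[0, 1/4], [-1, -7/4]].
M = RL⁻¹ = [[-43, -5], [-20, 0]] · [[0, 1/4], [-1, -7/4]] = [[5, -2], [0, -5]].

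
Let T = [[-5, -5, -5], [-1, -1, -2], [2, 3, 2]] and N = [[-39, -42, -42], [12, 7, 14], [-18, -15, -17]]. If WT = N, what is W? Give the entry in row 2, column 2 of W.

Right-multiplying both sides by T⁻¹ gives W = NT⁻¹.
T has determinant -5; T⁻¹ = [[-4/5, 1, -1], [2/5, 0, 1], [1/5, -1, 0]].
W = NT⁻¹ = [[-39, -42, -42], [12, 7, 14], [-18, -15, -17]] · [[-4/5, 1, -1], [2/5, 0, 1], [1/5, -1, 0]] = [[6, 3, -3], [-4, -2, -5], [5, -1, 3]].

-2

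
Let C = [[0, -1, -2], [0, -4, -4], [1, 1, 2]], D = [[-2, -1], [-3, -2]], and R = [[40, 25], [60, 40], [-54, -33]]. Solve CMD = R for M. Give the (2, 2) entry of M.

Isolating M: multiply by C⁻¹ from the left and D⁻¹ from the right, so M = C⁻¹RD⁻¹.
det C = -4; the adjugate gives C⁻¹ = [[1, 0, 1], [1, -1/2, 0], [-1, 1/4, 0]].
D has determinant 1; D⁻¹ = [[-2, 1], [3, -2]].
C⁻¹R = [[-14, -8], [10, 5], [-25, -15]].
M = (C⁻¹R)D⁻¹ = [[4, 2], [-5, 0], [5, 5]].

0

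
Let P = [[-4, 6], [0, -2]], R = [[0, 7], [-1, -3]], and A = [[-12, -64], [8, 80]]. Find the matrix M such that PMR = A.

M = [[-5, 3], [-4, 4]]

Isolating M: multiply by P⁻¹ from the left and R⁻¹ from the right, so M = P⁻¹AR⁻¹.
P has determinant 8; P⁻¹ = [[-1/4, -3/4], [0, -1/2]].
det R = 7; the adjugate gives R⁻¹ = [[-3/7, -1], [1/7, 0]].
P⁻¹A = [[-3, -44], [-4, -40]].
M = (P⁻¹A)R⁻¹ = [[-5, 3], [-4, 4]].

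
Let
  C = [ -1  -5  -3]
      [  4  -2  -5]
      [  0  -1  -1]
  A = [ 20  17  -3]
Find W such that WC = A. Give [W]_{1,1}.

C is on the right of W, so right-multiply by C⁻¹: W = AC⁻¹.
C has determinant -5; C⁻¹ = [[3/5, 2/5, -19/5], [-4/5, -1/5, 17/5], [4/5, 1/5, -22/5]].
W = AC⁻¹ = [[20, 17, -3]] · [[3/5, 2/5, -19/5], [-4/5, -1/5, 17/5], [4/5, 1/5, -22/5]] = [[-4, 4, -5]].

-4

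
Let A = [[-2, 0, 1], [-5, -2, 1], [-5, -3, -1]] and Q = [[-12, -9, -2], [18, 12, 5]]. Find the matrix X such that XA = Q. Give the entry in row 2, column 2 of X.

0

Since A sits to the right of X, X = QA⁻¹.
det A = -5, so A⁻¹ = [[-1, 3/5, -2/5], [2, -7/5, 3/5], [-1, 6/5, -4/5]].
X = QA⁻¹ = [[-12, -9, -2], [18, 12, 5]] · [[-1, 3/5, -2/5], [2, -7/5, 3/5], [-1, 6/5, -4/5]] = [[-4, 3, 1], [1, 0, -4]].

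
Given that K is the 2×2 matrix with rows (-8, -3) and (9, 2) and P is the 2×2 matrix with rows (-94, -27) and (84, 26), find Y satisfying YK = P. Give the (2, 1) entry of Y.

Right-multiplying both sides by K⁻¹ gives Y = PK⁻¹.
det K = 11; the adjugate gives K⁻¹ = [[2/11, 3/11], [-9/11, -8/11]].
Y = PK⁻¹ = [[-94, -27], [84, 26]] · [[2/11, 3/11], [-9/11, -8/11]] = [[5, -6], [-6, 4]].

-6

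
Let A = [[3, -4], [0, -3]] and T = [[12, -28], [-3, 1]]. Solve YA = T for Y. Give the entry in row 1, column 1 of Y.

4

Since A sits to the right of Y, Y = TA⁻¹.
det A = -9, so A⁻¹ = [[1/3, -4/9], [0, -1/3]].
Y = TA⁻¹ = [[12, -28], [-3, 1]] · [[1/3, -4/9], [0, -1/3]] = [[4, 4], [-1, 1]].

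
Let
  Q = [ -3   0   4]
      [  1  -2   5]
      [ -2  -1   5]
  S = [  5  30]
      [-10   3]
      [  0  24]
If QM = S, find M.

M = [[-3, -6], [1, 3], [-1, 3]]

Left-multiplying both sides by Q⁻¹ gives M = Q⁻¹S.
det Q = -5, so Q⁻¹ = [[1, 4/5, -8/5], [3, 7/5, -19/5], [1, 3/5, -6/5]].
M = Q⁻¹S = [[1, 4/5, -8/5], [3, 7/5, -19/5], [1, 3/5, -6/5]] · [[5, 30], [-10, 3], [0, 24]] = [[-3, -6], [1, 3], [-1, 3]].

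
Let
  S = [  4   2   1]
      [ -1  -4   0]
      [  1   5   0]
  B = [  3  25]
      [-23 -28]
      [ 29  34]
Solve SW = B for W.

W = [[-1, 4], [6, 6], [-5, -3]]

Since S multiplies W on the left, W = S⁻¹B.
det S = -1, so S⁻¹ = [[0, -5, -4], [0, 1, 1], [1, 18, 14]].
W = S⁻¹B = [[0, -5, -4], [0, 1, 1], [1, 18, 14]] · [[3, 25], [-23, -28], [29, 34]] = [[-1, 4], [6, 6], [-5, -3]].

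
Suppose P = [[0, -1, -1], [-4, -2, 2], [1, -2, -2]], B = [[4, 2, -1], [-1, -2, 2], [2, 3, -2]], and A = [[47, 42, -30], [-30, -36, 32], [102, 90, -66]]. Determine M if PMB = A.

M = P⁻¹AB⁻¹ (apply P⁻¹ on the left and B⁻¹ on the right).
det P = -4; the adjugate gives P⁻¹ = [[-2, 0, 1], [3/2, -1/4, -1], [-5/2, 1/4, 1]].
det B = -5, so B⁻¹ = [[2/5, -1/5, -2/5], [-2/5, 6/5, 7/5], [-1/5, 8/5, 6/5]].
P⁻¹A = [[8, 6, -6], [-24, -18, 13], [-23, -24, 17]].
M = (P⁻¹A)B⁻¹ = [[2, -4, -2], [-5, 4, 0], [-3, 3, -4]].

M = [[2, -4, -2], [-5, 4, 0], [-3, 3, -4]]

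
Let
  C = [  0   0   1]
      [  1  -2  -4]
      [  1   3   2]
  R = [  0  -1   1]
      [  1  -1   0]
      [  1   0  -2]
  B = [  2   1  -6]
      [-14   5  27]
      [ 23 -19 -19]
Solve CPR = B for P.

P = C⁻¹BR⁻¹ (apply C⁻¹ on the left and R⁻¹ on the right).
det C = 5, so C⁻¹ = [[8/5, 3/5, 2/5], [-6/5, -1/5, 1/5], [1, 0, 0]].
det R = -1, so R⁻¹ = [[-2, 2, -1], [-2, 1, -1], [-1, 1, -1]].
C⁻¹B = [[4, -3, -1], [5, -6, -2], [2, 1, -6]].
P = (C⁻¹B)R⁻¹ = [[-1, 4, 0], [4, 2, 3], [0, -1, 3]].

P = [[-1, 4, 0], [4, 2, 3], [0, -1, 3]]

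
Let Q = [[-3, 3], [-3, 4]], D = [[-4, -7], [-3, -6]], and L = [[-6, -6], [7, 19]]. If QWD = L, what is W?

W = [[-3, -1], [-1, -3]]

Left-multiply by Q⁻¹ and right-multiply by D⁻¹: W = Q⁻¹LD⁻¹.
det Q = -3, so Q⁻¹ = [[-4/3, 1], [-1, 1]].
det D = 3, so D⁻¹ = [[-2, 7/3], [1, -4/3]].
Q⁻¹L = [[15, 27], [13, 25]].
W = (Q⁻¹L)D⁻¹ = [[-3, -1], [-1, -3]].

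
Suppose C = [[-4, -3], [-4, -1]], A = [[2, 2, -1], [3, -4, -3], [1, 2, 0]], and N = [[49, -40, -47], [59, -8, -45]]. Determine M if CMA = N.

M = [[-5, -2, 0], [2, -1, 4]]

M = C⁻¹NA⁻¹ (apply C⁻¹ on the left and A⁻¹ on the right).
det C = -8; the adjugate gives C⁻¹ = [[1/8, -3/8], [-1/2, 1/2]].
det A = -4; the adjugate gives A⁻¹ = [[-3/2, 1/2, 5/2], [3/4, -1/4, -3/4], [-5/2, 1/2, 7/2]].
C⁻¹N = [[-16, -2, 11], [5, 16, 1]].
M = (C⁻¹N)A⁻¹ = [[-5, -2, 0], [2, -1, 4]].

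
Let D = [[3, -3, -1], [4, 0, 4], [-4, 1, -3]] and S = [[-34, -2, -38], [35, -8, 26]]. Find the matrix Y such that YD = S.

Y = [[2, -6, 4], [1, 3, -5]]

Right-multiplying both sides by D⁻¹ gives Y = SD⁻¹.
D has determinant -4; D⁻¹ = [[1, 5/2, 3], [1, 13/4, 4], [-1, -9/4, -3]].
Y = SD⁻¹ = [[-34, -2, -38], [35, -8, 26]] · [[1, 5/2, 3], [1, 13/4, 4], [-1, -9/4, -3]] = [[2, -6, 4], [1, 3, -5]].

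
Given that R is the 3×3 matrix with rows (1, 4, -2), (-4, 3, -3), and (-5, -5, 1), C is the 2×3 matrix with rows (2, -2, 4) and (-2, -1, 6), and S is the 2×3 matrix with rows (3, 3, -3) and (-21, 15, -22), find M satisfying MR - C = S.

M = [[1, -1, 0], [3, 4, 2]]

MR = S + C = [[5, 1, 1], [-23, 14, -16]].
Right-multiplying both sides by R⁻¹ gives M = (S + C)R⁻¹.
R has determinant -6; R⁻¹ = [[2, -1, 1], [-19/6, 3/2, -11/6], [-35/6, 5/2, -19/6]].
M = (S + C)R⁻¹ = [[1, -1, 0], [3, 4, 2]].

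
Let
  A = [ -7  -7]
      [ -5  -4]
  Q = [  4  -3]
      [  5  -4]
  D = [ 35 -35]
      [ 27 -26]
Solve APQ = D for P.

P = [[2, -3], [3, -2]]

Isolating P: multiply by A⁻¹ from the left and Q⁻¹ from the right, so P = A⁻¹DQ⁻¹.
det A = -7, so A⁻¹ = [[4/7, -1], [-5/7, 1]].
Q has determinant -1; Q⁻¹ = [[4, -3], [5, -4]].
A⁻¹D = [[-7, 6], [2, -1]].
P = (A⁻¹D)Q⁻¹ = [[2, -3], [3, -2]].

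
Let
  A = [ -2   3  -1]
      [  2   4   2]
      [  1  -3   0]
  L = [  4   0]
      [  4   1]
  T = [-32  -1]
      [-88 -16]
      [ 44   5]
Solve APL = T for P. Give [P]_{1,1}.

P = A⁻¹TL⁻¹ (apply A⁻¹ on the left and L⁻¹ on the right).
det A = 4, so A⁻¹ = [[3/2, 3/4, 5/2], [1/2, 1/4, 1/2], [-5/2, -3/4, -7/2]].
L has determinant 4; L⁻¹ = [[1/4, 0], [-1, 1]].
A⁻¹T = [[-4, -1], [-16, -2], [-8, -3]].
P = (A⁻¹T)L⁻¹ = [[0, -1], [-2, -2], [1, -3]].

0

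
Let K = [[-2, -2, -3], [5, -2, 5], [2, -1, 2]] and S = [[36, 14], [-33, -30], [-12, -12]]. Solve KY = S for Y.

Y = [[-3, -4], [-6, 0], [-6, -2]]

K is on the left of Y, so left-multiply by K⁻¹: Y = K⁻¹S.
det K = 1; the adjugate gives K⁻¹ = [[1, 7, -16], [0, 2, -5], [-1, -6, 14]].
Y = K⁻¹S = [[1, 7, -16], [0, 2, -5], [-1, -6, 14]] · [[36, 14], [-33, -30], [-12, -12]] = [[-3, -4], [-6, 0], [-6, -2]].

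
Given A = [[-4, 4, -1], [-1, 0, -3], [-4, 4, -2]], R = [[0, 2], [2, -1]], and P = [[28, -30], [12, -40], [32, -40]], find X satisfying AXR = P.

Isolating X: multiply by A⁻¹ from the left and R⁻¹ from the right, so X = A⁻¹PR⁻¹.
det A = -4; the adjugate gives A⁻¹ = [[-3, -1, 3], [-5/2, -1, 11/4], [1, 0, -1]].
det R = -4, so R⁻¹ = [[1/4, 1/2], [1/2, 0]].
A⁻¹P = [[0, 10], [6, 5], [-4, 10]].
X = (A⁻¹P)R⁻¹ = [[5, 0], [4, 3], [4, -2]].

X = [[5, 0], [4, 3], [4, -2]]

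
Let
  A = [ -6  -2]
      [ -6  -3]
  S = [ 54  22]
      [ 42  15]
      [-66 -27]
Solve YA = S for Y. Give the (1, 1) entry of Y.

-5

A is on the right of Y, so right-multiply by A⁻¹: Y = SA⁻¹.
A has determinant 6; A⁻¹ = [[-1/2, 1/3], [1, -1]].
Y = SA⁻¹ = [[54, 22], [42, 15], [-66, -27]] · [[-1/2, 1/3], [1, -1]] = [[-5, -4], [-6, -1], [6, 5]].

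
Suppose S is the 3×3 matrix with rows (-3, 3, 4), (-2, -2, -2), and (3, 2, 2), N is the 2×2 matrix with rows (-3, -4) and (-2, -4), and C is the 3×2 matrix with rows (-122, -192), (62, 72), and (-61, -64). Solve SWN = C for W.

W = S⁻¹CN⁻¹ (apply S⁻¹ on the left and N⁻¹ on the right).
S has determinant 2; S⁻¹ = [[0, 1, 1], [-1, -9, -7], [1, 15/2, 6]].
det N = 4, so N⁻¹ = [[-1, 1], [1/2, -3/4]].
S⁻¹C = [[1, 8], [-9, -8], [-23, -36]].
W = (S⁻¹C)N⁻¹ = [[3, -5], [5, -3], [5, 4]].

W = [[3, -5], [5, -3], [5, 4]]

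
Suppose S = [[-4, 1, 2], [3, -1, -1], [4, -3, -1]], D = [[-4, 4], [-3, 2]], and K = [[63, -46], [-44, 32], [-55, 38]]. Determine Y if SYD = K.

Y = [[1, 3], [1, -1], [0, -2]]

Y = S⁻¹KD⁻¹ (apply S⁻¹ on the left and D⁻¹ on the right).
det S = -3, so S⁻¹ = [[2/3, 5/3, -1/3], [1/3, 4/3, -2/3], [5/3, 8/3, -1/3]].
det D = 4, so D⁻¹ = [[1/2, -1], [3/4, -1]].
S⁻¹K = [[-13, 10], [-1, 2], [6, -4]].
Y = (S⁻¹K)D⁻¹ = [[1, 3], [1, -1], [0, -2]].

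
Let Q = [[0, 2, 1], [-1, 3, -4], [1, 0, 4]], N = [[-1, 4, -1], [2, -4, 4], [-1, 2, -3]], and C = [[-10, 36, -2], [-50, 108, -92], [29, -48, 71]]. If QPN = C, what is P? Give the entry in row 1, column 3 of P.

0

Isolating P: multiply by Q⁻¹ from the left and N⁻¹ from the right, so P = Q⁻¹CN⁻¹.
det Q = -3, so Q⁻¹ = [[-4, 8/3, 11/3], [0, 1/3, 1/3], [1, -2/3, -2/3]].
det N = 4, so N⁻¹ = [[1, 5/2, 3], [1/2, 1/2, 1/2], [0, -1/2, -1]].
Q⁻¹C = [[13, -32, 23], [-7, 20, -7], [4, -4, 12]].
P = (Q⁻¹C)N⁻¹ = [[-3, 5, 0], [3, -4, -4], [2, 2, -2]].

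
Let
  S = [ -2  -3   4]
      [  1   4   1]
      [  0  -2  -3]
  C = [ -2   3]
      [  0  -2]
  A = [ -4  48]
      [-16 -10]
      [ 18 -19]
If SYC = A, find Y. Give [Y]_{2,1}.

Isolating Y: multiply by S⁻¹ from the left and C⁻¹ from the right, so Y = S⁻¹AC⁻¹.
det S = 3, so S⁻¹ = [[-10/3, -17/3, -19/3], [1, 2, 2], [-2/3, -4/3, -5/3]].
det C = 4, so C⁻¹ = [[-1/2, -3/4], [0, -1/2]].
S⁻¹A = [[-10, 17], [0, -10], [-6, 13]].
Y = (S⁻¹A)C⁻¹ = [[5, -1], [0, 5], [3, -2]].

0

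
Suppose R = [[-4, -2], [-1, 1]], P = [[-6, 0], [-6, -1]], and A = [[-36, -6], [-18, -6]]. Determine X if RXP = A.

X = R⁻¹AP⁻¹ (apply R⁻¹ on the left and P⁻¹ on the right).
R has determinant -6; R⁻¹ = [[-1/6, -1/3], [-1/6, 2/3]].
det P = 6, so P⁻¹ = [[-1/6, 0], [1, -1]].
R⁻¹A = [[12, 3], [-6, -3]].
X = (R⁻¹A)P⁻¹ = [[1, -3], [-2, 3]].

X = [[1, -3], [-2, 3]]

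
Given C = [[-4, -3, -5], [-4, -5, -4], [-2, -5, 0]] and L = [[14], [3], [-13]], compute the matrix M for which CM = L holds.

M = [[-6], [5], [-1]]

Since C multiplies M on the left, M = C⁻¹L.
det C = 6, so C⁻¹ = [[-10/3, 25/6, -13/6], [4/3, -5/3, 2/3], [5/3, -7/3, 4/3]].
M = C⁻¹L = [[-10/3, 25/6, -13/6], [4/3, -5/3, 2/3], [5/3, -7/3, 4/3]] · [[14], [3], [-13]] = [[-6], [5], [-1]].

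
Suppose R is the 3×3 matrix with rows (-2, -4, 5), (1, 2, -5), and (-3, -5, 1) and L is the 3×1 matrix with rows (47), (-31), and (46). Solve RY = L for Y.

Since R multiplies Y on the left, Y = R⁻¹L.
R has determinant -5; R⁻¹ = [[23/5, 21/5, -2], [-14/5, -13/5, 1], [-1/5, -2/5, 0]].
Y = R⁻¹L = [[23/5, 21/5, -2], [-14/5, -13/5, 1], [-1/5, -2/5, 0]] · [[47], [-31], [46]] = [[-6], [-5], [3]].

Y = [[-6], [-5], [3]]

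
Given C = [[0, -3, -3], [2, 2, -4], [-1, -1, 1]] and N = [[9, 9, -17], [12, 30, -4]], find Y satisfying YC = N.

C is on the right of Y, so right-multiply by C⁻¹: Y = NC⁻¹.
C has determinant -6; C⁻¹ = [[1/3, -1, -3], [-1/3, 1/2, 1], [0, -1/2, -1]].
Y = NC⁻¹ = [[9, 9, -17], [12, 30, -4]] · [[1/3, -1, -3], [-1/3, 1/2, 1], [0, -1/2, -1]] = [[0, 4, -1], [-6, 5, -2]].

Y = [[0, 4, -1], [-6, 5, -2]]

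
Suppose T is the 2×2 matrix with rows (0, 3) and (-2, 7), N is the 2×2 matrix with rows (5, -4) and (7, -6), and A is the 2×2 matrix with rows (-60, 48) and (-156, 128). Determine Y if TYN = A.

Left-multiply by T⁻¹ and right-multiply by N⁻¹: Y = T⁻¹AN⁻¹.
det T = 6, so T⁻¹ = [[7/6, -1/2], [1/3, 0]].
N has determinant -2; N⁻¹ = [[3, -2], [7/2, -5/2]].
T⁻¹A = [[8, -8], [-20, 16]].
Y = (T⁻¹A)N⁻¹ = [[-4, 4], [-4, 0]].

Y = [[-4, 4], [-4, 0]]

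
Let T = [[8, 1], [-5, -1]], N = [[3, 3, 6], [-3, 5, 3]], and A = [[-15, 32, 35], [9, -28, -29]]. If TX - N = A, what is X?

TX = A + N = [[-12, 35, 41], [6, -23, -26]].
Since T multiplies X on the left, X = T⁻¹(A + N).
T has determinant -3; T⁻¹ = [[1/3, 1/3], [-5/3, -8/3]].
X = T⁻¹(A + N) = [[-2, 4, 5], [4, 3, 1]].

X = [[-2, 4, 5], [4, 3, 1]]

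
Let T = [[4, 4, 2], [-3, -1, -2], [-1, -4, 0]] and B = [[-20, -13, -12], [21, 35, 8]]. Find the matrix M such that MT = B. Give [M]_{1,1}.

-1

Since T sits to the right of M, M = BT⁻¹.
T has determinant -2; T⁻¹ = [[4, 4, 3], [-1, -1, -1], [-11/2, -6, -4]].
M = BT⁻¹ = [[-20, -13, -12], [21, 35, 8]] · [[4, 4, 3], [-1, -1, -1], [-11/2, -6, -4]] = [[-1, 5, 1], [5, 1, -4]].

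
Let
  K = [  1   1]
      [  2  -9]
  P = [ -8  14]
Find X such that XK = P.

K is on the right of X, so right-multiply by K⁻¹: X = PK⁻¹.
det K = -11; the adjugate gives K⁻¹ = [[9/11, 1/11], [2/11, -1/11]].
X = PK⁻¹ = [[-8, 14]] · [[9/11, 1/11], [2/11, -1/11]] = [[-4, -2]].

X = [[-4, -2]]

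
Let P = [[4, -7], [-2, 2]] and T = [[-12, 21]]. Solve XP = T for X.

Right-multiplying both sides by P⁻¹ gives X = TP⁻¹.
P has determinant -6; P⁻¹ = [[-1/3, -7/6], [-1/3, -2/3]].
X = TP⁻¹ = [[-12, 21]] · [[-1/3, -7/6], [-1/3, -2/3]] = [[-3, 0]].

X = [[-3, 0]]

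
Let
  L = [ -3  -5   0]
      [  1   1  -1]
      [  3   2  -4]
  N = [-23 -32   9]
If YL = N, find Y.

Right-multiplying both sides by L⁻¹ gives Y = NL⁻¹.
det L = 1, so L⁻¹ = [[-2, -20, 5], [1, 12, -3], [-1, -9, 2]].
Y = NL⁻¹ = [[-23, -32, 9]] · [[-2, -20, 5], [1, 12, -3], [-1, -9, 2]] = [[5, -5, -1]].

Y = [[5, -5, -1]]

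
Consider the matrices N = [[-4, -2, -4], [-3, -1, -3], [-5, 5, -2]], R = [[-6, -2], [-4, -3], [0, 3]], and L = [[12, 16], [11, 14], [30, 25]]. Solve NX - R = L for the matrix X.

NX = L + R = [[6, 14], [7, 11], [30, 28]].
Left-multiplying both sides by N⁻¹ gives X = N⁻¹(L + R).
det N = -6; the adjugate gives N⁻¹ = [[-17/6, 4, -1/3], [-3/2, 2, 0], [10/3, -5, 1/3]].
X = N⁻¹(L + R) = [[1, -5], [5, 1], [-5, 1]].

X = [[1, -5], [5, 1], [-5, 1]]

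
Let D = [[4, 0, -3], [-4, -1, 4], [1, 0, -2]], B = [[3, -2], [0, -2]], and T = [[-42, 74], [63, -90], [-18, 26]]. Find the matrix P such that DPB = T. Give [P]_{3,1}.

Isolating P: multiply by D⁻¹ from the left and B⁻¹ from the right, so P = D⁻¹TB⁻¹.
det D = 5; the adjugate gives D⁻¹ = [[2/5, 0, -3/5], [-4/5, -1, -4/5], [1/5, 0, -4/5]].
det B = -6, so B⁻¹ = [[1/3, -1/3], [0, -1/2]].
D⁻¹T = [[-6, 14], [-15, 10], [6, -6]].
P = (D⁻¹T)B⁻¹ = [[-2, -5], [-5, 0], [2, 1]].

2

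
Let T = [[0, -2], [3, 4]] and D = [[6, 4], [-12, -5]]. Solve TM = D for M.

Since T multiplies M on the left, M = T⁻¹D.
det T = 6; the adjugate gives T⁻¹ = [[2/3, 1/3], [-1/2, 0]].
M = T⁻¹D = [[2/3, 1/3], [-1/2, 0]] · [[6, 4], [-12, -5]] = [[0, 1], [-3, -2]].

M = [[0, 1], [-3, -2]]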